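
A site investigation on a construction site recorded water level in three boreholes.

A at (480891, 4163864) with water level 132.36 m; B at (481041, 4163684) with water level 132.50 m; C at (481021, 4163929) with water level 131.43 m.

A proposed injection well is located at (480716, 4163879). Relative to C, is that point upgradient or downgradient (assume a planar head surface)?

Differences from A: to B (Δx, Δy, Δh) = (150, -180, +0.14); to C = (130, 65, -0.93).
Solve a·Δx + b·Δy = Δh: det = 150·65 − 130·(-180) = 33150.
∂h/∂x = [(+0.14)·65 − (-0.93)·(-180)] / 33150 = -0.004775
∂h/∂y = [150·(-0.93) − 130·(+0.14)] / 33150 = -0.004757
Head at (480716, 4163879) = 132.36 + (-0.004775)·(-175) + (-0.004757)·(15) = 133.12 m.
That is higher than the 131.43 m at C, so the point is upgradient.

upgradient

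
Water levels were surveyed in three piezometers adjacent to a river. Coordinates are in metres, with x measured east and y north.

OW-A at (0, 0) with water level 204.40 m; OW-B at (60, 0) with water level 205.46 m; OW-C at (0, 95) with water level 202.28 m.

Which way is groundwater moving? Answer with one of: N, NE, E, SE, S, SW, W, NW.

∂h/∂x = (205.46 − 204.40) / (60 − 0) = +0.01767
∂h/∂y = (202.28 − 204.40) / (95 − 0) = -0.02232
Flow = −∇h = (-0.01767 east, +0.02232 north), which points northwest.

NW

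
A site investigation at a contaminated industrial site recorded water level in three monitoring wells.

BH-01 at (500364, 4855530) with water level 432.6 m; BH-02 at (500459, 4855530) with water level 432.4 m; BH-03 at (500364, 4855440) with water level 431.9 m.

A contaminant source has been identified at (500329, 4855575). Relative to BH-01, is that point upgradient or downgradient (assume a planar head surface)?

∂h/∂x = (432.4 − 432.6) / (500459 − 500364) = -0.002105
∂h/∂y = (431.9 − 432.6) / (4855440 − 4855530) = +0.007778
Head at (500329, 4855575) = 432.6 + (-0.002105)·(-35) + (+0.007778)·(45) = 433.02 m.
That is higher than the 432.6 m at BH-01, so the point is upgradient.

upgradient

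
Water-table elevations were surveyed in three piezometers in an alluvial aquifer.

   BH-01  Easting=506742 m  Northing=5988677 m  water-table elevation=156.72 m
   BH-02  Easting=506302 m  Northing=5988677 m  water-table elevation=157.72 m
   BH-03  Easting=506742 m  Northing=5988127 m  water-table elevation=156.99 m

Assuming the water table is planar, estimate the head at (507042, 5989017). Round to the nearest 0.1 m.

∂h/∂x = (157.72 − 156.72) / (506302 − 506742) = -0.002273
∂h/∂y = (156.99 − 156.72) / (5988127 − 5988677) = -0.0004909
h(507042, 5989017) = 156.72 + (-0.002273)·(300) + (-0.0004909)·(340) = 156.72 -0.682 -0.167 = 155.871 m.

155.9 m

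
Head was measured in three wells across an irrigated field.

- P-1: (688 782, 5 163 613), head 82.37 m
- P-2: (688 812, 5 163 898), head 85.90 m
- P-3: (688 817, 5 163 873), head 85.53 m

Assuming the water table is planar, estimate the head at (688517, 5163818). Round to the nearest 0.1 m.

87.2 m

Taking P-1 as reference: P-2−P-1 = (30, 285, +3.53); P-3−P-1 = (35, 260, +3.16).
Determinant of the coordinate differences = 30·260 − 35·285 = -2175.
∂h/∂x = [(+3.53)·260 − (+3.16)·285] / -2175 = -0.007908
∂h/∂y = [30·(+3.16) − 35·(+3.53)] / -2175 = +0.01322
h(688517, 5163818) = 82.37 + (-0.007908)·(-265) + (+0.01322)·(205) = 82.37 +2.096 +2.710 = 87.175 m.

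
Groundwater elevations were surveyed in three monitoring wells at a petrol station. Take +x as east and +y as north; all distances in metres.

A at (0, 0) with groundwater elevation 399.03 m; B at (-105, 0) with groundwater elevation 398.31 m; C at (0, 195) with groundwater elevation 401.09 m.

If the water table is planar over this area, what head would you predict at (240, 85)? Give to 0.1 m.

∂h/∂x = (398.31 − 399.03) / (-105 − 0) = +0.006857
∂h/∂y = (401.09 − 399.03) / (195 − 0) = +0.01056
h(240, 85) = 399.03 + (+0.006857)·(240) + (+0.01056)·(85) = 399.03 +1.646 +0.898 = 401.574 m.

401.6 m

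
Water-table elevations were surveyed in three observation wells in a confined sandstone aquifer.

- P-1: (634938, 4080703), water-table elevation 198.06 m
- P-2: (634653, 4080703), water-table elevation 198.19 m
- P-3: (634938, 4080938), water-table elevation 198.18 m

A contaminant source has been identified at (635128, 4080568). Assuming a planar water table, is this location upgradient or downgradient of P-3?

downgradient

∂h/∂x = (198.19 − 198.06) / (634653 − 634938) = -0.0004561
∂h/∂y = (198.18 − 198.06) / (4080938 − 4080703) = +0.0005106
Head at (635128, 4080568) = 198.06 + (-0.0004561)·(190) + (+0.0005106)·(-135) = 197.90 m.
That is lower than the 198.18 m at P-3, so the point is downgradient.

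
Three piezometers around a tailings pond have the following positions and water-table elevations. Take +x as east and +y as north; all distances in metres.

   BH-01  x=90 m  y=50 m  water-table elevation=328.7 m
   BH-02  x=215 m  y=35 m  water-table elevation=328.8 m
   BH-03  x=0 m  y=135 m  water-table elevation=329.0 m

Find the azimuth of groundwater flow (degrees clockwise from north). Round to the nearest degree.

Differences from BH-01: to BH-02 (Δx, Δy, Δh) = (125, -15, +0.1); to BH-03 = (-90, 85, +0.3).
Determinant of the coordinate differences = 125·85 − (-90)·(-15) = 9275.
∂h/∂x = [(+0.1)·85 − (+0.3)·(-15)] / 9275 = +0.001402
∂h/∂y = [125·(+0.3) − (-90)·(+0.1)] / 9275 = +0.005013
Flow direction (−∇h) has components (-0.001402 E, -0.005013 N).
Azimuth = atan2(E, N) = atan2(-0.001402, -0.005013) = 195.6° ≈ 196°.

196°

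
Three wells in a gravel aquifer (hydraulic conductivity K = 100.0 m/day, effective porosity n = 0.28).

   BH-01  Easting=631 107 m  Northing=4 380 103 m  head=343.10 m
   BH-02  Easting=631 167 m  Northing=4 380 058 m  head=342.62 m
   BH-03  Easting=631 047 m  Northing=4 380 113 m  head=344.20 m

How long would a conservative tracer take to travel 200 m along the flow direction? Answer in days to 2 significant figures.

Taking BH-01 as reference: BH-02−BH-01 = (60, -45, -0.48); BH-03−BH-01 = (-60, 10, +1.10).
Determinant of the coordinate differences = 60·10 − (-60)·(-45) = -2100.
∂h/∂x = [(-0.48)·10 − (+1.10)·(-45)] / -2100 = -0.02129
∂h/∂y = [60·(+1.10) − (-60)·(-0.48)] / -2100 = -0.01771
|∇h| = √(-0.02129² + -0.01771²) = 0.02769
Seepage velocity v = K·i/n = 100.0 × 0.02769 / 0.28 = 9.889 m/day.
t = 200 / 9.889 = 20.22 days.

20 days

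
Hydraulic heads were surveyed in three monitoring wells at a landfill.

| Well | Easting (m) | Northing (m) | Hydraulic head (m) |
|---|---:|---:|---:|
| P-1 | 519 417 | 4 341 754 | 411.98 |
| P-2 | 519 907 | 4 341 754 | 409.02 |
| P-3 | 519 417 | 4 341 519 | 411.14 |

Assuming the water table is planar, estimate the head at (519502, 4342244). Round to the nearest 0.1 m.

413.2 m

∂h/∂x = (409.02 − 411.98) / (519907 − 519417) = -0.006041
∂h/∂y = (411.14 − 411.98) / (4341519 − 4341754) = +0.003574
h(519502, 4342244) = 411.98 + (-0.006041)·(85) + (+0.003574)·(490) = 411.98 -0.513 +1.751 = 413.218 m.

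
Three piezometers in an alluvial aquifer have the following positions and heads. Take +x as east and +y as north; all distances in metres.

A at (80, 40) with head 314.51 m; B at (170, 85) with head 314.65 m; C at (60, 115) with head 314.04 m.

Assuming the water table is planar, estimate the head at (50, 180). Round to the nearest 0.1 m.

313.7 m

Taking A as reference: B−A = (90, 45, +0.14); C−A = (-20, 75, -0.47).
Solve a·Δx + b·Δy = Δh: det = 90·75 − (-20)·45 = 7650.
∂h/∂x = [(+0.14)·75 − (-0.47)·45] / 7650 = +0.004137
∂h/∂y = [90·(-0.47) − (-20)·(+0.14)] / 7650 = -0.005163
h(50, 180) = 314.51 + (+0.004137)·(-30) + (-0.005163)·(140) = 314.51 -0.124 -0.723 = 313.663 m.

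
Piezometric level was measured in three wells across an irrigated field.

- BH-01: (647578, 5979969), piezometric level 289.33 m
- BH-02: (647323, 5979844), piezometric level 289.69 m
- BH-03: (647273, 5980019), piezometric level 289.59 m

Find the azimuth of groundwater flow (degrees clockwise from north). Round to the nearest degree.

049°

Taking BH-01 as reference: BH-02−BH-01 = (-255, -125, +0.36); BH-03−BH-01 = (-305, 50, +0.26).
Solve a·Δx + b·Δy = Δh: det = (-255)·50 − (-305)·(-125) = -50875.
∂h/∂x = [(+0.36)·50 − (+0.26)·(-125)] / -50875 = -0.0009926
∂h/∂y = [(-255)·(+0.26) − (-305)·(+0.36)] / -50875 = -0.0008550
Flow direction (−∇h) has components (+0.0009926 E, +0.0008550 N).
Azimuth = atan2(E, N) = atan2(+0.0009926, +0.0008550) = 49.3° ≈ 049°.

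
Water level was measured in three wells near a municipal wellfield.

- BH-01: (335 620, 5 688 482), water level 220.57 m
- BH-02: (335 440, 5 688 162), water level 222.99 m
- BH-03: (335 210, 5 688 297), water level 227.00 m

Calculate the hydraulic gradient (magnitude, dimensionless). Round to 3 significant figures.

0.0165

Three-point gradient (reference BH-01): Δ to BH-02 = (-180, -320, +2.42), Δ to BH-03 = (-410, -185, +6.43).
∂h/∂x = -0.01644, ∂h/∂y = +0.001687 (det = -97900).
|∇h| = √(-0.01644² + 0.001687²) = 0.01653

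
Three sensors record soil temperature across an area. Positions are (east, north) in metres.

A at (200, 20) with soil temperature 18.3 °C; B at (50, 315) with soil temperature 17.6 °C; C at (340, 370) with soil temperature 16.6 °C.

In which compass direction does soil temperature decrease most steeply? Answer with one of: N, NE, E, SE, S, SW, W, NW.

Differences from A: to B (Δx, Δy, Δh) = (-150, 295, -0.7); to C = (140, 350, -1.7).
Determinant of the coordinate differences = (-150)·350 − 140·295 = -93800.
∂T/∂x = [(-0.7)·350 − (-1.7)·295] / -93800 = -0.002735
∂T/∂y = [(-150)·(-1.7) − 140·(-0.7)] / -93800 = -0.003763
Steepest decrease is along −∇f = (+0.002735 E, +0.003763 N) → northeast.

NE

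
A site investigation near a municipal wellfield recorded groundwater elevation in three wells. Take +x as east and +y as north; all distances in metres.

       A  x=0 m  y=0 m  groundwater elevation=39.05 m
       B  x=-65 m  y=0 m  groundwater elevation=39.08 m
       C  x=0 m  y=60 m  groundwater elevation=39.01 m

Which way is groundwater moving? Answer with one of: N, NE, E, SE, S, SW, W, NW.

∂h/∂x = (39.08 − 39.05) / (-65 − 0) = -0.0004615
∂h/∂y = (39.01 − 39.05) / (60 − 0) = -0.0006667
Flow = −∇h = (+0.0004615 east, +0.0006667 north), which points northeast.

NE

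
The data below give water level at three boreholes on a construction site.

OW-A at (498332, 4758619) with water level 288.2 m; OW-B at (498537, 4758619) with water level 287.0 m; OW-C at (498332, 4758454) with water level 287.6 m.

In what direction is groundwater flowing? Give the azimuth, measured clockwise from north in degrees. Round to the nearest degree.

122°

∂h/∂x = (287.0 − 288.2) / (498537 − 498332) = -0.005854
∂h/∂y = (287.6 − 288.2) / (4758454 − 4758619) = +0.003636
Flow direction (−∇h) has components (+0.005854 E, -0.003636 N).
Azimuth = atan2(E, N) = atan2(+0.005854, -0.003636) = 121.8° ≈ 122°.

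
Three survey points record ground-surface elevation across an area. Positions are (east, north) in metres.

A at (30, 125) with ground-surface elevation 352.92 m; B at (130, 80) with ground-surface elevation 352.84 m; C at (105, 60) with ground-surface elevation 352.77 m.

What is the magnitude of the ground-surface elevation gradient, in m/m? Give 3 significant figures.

0.00292 m/m

With z = a·x + b·y + c and A as origin, the differences give:
  100·a + (-45)·b = -0.08
  75·a + (-65)·b = -0.15
Eliminate b (×(-65) and ×(-45), subtract): -3125·a = -1.550 → a = ∂z/∂x = +0.0004960
Back-substitute: b = ∂z/∂y = +0.002880.
|∇f| = √(0.0004960² + 0.002880²) = 0.002922 m/m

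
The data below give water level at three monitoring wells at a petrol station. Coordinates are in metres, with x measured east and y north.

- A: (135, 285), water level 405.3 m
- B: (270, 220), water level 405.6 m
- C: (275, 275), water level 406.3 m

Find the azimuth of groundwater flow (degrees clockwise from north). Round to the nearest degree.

Taking A as reference: B−A = (135, -65, +0.3); C−A = (140, -10, +1.0).
Solve a·Δx + b·Δy = Δh: det = 135·(-10) − 140·(-65) = 7750.
∂h/∂x = [(+0.3)·(-10) − (+1.0)·(-65)] / 7750 = +0.008000
∂h/∂y = [135·(+1.0) − 140·(+0.3)] / 7750 = +0.01200
Flow direction (−∇h) has components (-0.008000 E, -0.01200 N).
Azimuth = atan2(E, N) = atan2(-0.008000, -0.01200) = 213.7° ≈ 214°.

214°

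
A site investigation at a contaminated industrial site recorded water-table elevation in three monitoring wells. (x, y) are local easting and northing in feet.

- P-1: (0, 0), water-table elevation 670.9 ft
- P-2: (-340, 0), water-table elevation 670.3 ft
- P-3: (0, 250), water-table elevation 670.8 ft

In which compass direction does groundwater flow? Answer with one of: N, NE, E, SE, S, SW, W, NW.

∂h/∂x = (670.3 − 670.9) / (-340 − 0) = +0.001765
∂h/∂y = (670.8 − 670.9) / (250 − 0) = -0.0004000
Flow = −∇h = (-0.001765 east, +0.0004000 north), which points west.

W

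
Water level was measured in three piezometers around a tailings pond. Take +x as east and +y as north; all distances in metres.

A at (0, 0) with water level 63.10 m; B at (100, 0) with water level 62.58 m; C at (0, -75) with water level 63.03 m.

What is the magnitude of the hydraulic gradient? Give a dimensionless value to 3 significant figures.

0.00528

∂h/∂x = (62.58 − 63.10) / (100 − 0) = -0.005200
∂h/∂y = (63.03 − 63.10) / (-75 − 0) = +0.0009333
|∇h| = √(-0.005200² + 0.0009333²) = 0.005283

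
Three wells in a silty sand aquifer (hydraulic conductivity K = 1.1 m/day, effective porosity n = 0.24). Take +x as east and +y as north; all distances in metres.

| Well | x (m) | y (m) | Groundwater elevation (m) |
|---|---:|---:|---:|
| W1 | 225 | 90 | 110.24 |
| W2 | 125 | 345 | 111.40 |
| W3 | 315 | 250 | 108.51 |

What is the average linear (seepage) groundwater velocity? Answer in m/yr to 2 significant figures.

27 m/yr

Taking W1 as reference: W2−W1 = (-100, 255, +1.16); W3−W1 = (90, 160, -1.73).
Determinant of the coordinate differences = (-100)·160 − 90·255 = -38950.
∂h/∂x = [(+1.16)·160 − (-1.73)·255] / -38950 = -0.01609
∂h/∂y = [(-100)·(-1.73) − 90·(+1.16)] / -38950 = -0.001761
|∇h| = √(-0.01609² + -0.001761²) = 0.01619
Seepage velocity v = K·i/n = 1.1 × 0.01619 / 0.24 = 0.0742 m/day = 27.1 m/yr.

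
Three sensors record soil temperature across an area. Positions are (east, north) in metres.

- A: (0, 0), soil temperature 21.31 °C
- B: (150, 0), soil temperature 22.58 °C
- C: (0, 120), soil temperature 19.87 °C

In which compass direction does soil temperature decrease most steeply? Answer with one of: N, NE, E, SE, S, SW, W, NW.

∂T/∂x = (22.58 − 21.31) / (150 − 0) = +0.008467
∂T/∂y = (19.87 − 21.31) / (120 − 0) = -0.01200
Steepest decrease is along −∇f = (-0.008467 E, +0.01200 N) → northwest.

NW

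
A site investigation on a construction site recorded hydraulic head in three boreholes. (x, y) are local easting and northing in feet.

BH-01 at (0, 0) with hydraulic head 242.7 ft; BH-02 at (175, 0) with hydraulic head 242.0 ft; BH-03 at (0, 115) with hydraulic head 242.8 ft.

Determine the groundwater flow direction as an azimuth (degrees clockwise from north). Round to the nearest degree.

∂h/∂x = (242.0 − 242.7) / (175 − 0) = -0.004000
∂h/∂y = (242.8 − 242.7) / (115 − 0) = +0.0008696
Flow direction (−∇h) has components (+0.004000 E, -0.0008696 N).
Azimuth = atan2(E, N) = atan2(+0.004000, -0.0008696) = 102.3° ≈ 102°.

102°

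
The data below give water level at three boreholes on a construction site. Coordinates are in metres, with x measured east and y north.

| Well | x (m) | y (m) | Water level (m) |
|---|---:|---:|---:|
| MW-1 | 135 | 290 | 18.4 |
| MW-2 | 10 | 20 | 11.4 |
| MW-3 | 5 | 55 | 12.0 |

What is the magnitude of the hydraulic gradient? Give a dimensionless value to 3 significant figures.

0.0241

Differences from MW-1: to MW-2 (Δx, Δy, Δh) = (-125, -270, -7.0); to MW-3 = (-130, -235, -6.4).
Determinant of the coordinate differences = (-125)·(-235) − (-130)·(-270) = -5725.
∂h/∂x = [(-7.0)·(-235) − (-6.4)·(-270)] / -5725 = +0.01450
∂h/∂y = [(-125)·(-6.4) − (-130)·(-7.0)] / -5725 = +0.01921
|∇h| = √(0.01450² + 0.01921²) = 0.02407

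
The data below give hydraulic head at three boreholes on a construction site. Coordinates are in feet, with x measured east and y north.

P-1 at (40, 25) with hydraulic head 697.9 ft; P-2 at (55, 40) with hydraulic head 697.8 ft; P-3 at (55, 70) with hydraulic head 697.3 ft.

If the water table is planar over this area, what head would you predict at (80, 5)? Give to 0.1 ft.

698.6 ft

Differences from P-1: to P-2 (Δx, Δy, Δh) = (15, 15, -0.1); to P-3 = (15, 45, -0.6).
Determinant of the coordinate differences = 15·45 − 15·15 = 450.
∂h/∂x = [(-0.1)·45 − (-0.6)·15] / 450 = +0.010000
∂h/∂y = [15·(-0.6) − 15·(-0.1)] / 450 = -0.01667
h(80, 5) = 697.9 + (+0.010000)·(40) + (-0.01667)·(-20) = 697.9 +0.400 +0.333 = 698.633 ft.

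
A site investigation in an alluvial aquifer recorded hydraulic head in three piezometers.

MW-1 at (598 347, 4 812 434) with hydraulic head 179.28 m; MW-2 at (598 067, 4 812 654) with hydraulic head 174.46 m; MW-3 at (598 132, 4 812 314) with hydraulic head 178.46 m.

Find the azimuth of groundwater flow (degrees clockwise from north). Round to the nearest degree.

317°

Differences from MW-1: to MW-2 (Δx, Δy, Δh) = (-280, 220, -4.82); to MW-3 = (-215, -120, -0.82).
Determinant of the coordinate differences = (-280)·(-120) − (-215)·220 = 80900.
∂h/∂x = [(-4.82)·(-120) − (-0.82)·220] / 80900 = +0.009379
∂h/∂y = [(-280)·(-0.82) − (-215)·(-4.82)] / 80900 = -0.009972
Flow direction (−∇h) has components (-0.009379 E, +0.009972 N).
Azimuth = atan2(E, N) = atan2(-0.009379, +0.009972) = 316.8° ≈ 317°.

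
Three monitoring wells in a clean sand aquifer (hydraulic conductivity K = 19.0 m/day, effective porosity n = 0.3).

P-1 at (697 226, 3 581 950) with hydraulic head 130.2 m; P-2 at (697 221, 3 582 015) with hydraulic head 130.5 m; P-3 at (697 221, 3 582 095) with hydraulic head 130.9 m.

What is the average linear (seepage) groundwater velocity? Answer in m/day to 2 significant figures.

Three-point gradient (reference P-1): Δ to P-2 = (-5, 65, +0.3), Δ to P-3 = (-5, 145, +0.7).
∂h/∂x = +0.005000, ∂h/∂y = +0.005000 (det = -400).
|∇h| = √(0.005000² + 0.005000²) = 0.007071
Seepage velocity v = K·i/n = 19.0 × 0.007071 / 0.3 = 0.4478 m/day.

0.45 m/day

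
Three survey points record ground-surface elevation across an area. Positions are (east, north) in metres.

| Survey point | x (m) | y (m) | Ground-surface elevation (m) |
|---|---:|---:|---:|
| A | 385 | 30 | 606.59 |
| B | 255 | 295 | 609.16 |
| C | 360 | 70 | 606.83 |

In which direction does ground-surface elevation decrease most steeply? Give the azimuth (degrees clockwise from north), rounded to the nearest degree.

230°

With z = a·x + b·y + c and A as origin, the differences give:
  (-130)·a + 265·b = +2.57
  (-25)·a + 40·b = +0.24
Eliminate b (×40 and ×265, subtract): 1425·a = 39.200 → a = ∂z/∂x = +0.02751
Back-substitute: b = ∂z/∂y = +0.02319.
Steepest decrease is along −∇f: components (-0.02751 E, -0.02319 N).
Azimuth = atan2(-0.02751, -0.02319) = 229.9° ≈ 230°.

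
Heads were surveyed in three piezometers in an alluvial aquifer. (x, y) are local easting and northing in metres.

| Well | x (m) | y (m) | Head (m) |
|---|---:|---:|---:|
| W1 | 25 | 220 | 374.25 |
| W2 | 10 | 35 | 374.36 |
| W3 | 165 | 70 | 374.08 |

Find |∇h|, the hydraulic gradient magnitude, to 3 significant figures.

Taking W1 as reference: W2−W1 = (-15, -185, +0.11); W3−W1 = (140, -150, -0.17).
Determinant of the coordinate differences = (-15)·(-150) − 140·(-185) = 28150.
∂h/∂x = [(+0.11)·(-150) − (-0.17)·(-185)] / 28150 = -0.001703
∂h/∂y = [(-15)·(-0.17) − 140·(+0.11)] / 28150 = -0.0004565
|∇h| = √(-0.001703² + -0.0004565²) = 0.001763

0.00176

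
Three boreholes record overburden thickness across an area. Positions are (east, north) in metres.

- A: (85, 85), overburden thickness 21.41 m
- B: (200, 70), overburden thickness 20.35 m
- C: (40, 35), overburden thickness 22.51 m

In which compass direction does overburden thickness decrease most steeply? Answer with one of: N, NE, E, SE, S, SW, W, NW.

Three-point gradient (reference A): Δ to B = (115, -15, -1.06), Δ to C = (-45, -50, +1.10).
∂d/∂x = -0.01082, ∂d/∂y = -0.01226 (det = -6425).
Steepest decrease is along −∇f = (+0.01082 E, +0.01226 N) → northeast.

NE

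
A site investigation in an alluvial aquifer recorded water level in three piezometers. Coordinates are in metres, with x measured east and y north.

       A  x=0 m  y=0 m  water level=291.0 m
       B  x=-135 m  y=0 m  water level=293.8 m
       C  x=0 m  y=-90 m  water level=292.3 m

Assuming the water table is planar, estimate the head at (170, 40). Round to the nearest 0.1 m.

286.9 m

∂h/∂x = (293.8 − 291.0) / (-135 − 0) = -0.02074
∂h/∂y = (292.3 − 291.0) / (-90 − 0) = -0.01444
h(170, 40) = 291.0 + (-0.02074)·(170) + (-0.01444)·(40) = 291.0 -3.526 -0.578 = 286.896 m.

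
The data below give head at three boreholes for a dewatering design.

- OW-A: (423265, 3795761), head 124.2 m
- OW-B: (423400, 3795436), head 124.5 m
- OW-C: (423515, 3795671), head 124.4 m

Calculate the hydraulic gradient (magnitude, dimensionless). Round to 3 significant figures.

Taking OW-A as reference: OW-B−OW-A = (135, -325, +0.3); OW-C−OW-A = (250, -90, +0.2).
Determinant of the coordinate differences = 135·(-90) − 250·(-325) = 69100.
∂h/∂x = [(+0.3)·(-90) − (+0.2)·(-325)] / 69100 = +0.0005499
∂h/∂y = [135·(+0.2) − 250·(+0.3)] / 69100 = -0.0006946
|∇h| = √(0.0005499² + -0.0006946²) = 0.0008859

0.000886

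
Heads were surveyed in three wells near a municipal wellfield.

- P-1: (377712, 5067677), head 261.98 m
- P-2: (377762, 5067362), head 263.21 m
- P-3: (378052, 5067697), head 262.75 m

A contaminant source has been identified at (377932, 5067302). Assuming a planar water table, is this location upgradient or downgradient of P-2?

upgradient

With h = a·x + b·y + c and P-1 as origin, the differences give:
  50·a + (-315)·b = +1.23
  340·a + 20·b = +0.77
Eliminate b (×20 and ×(-315), subtract): 108100·a = 267.150 → a = ∂h/∂x = +0.002471
Back-substitute: b = ∂h/∂y = -0.003512.
Head at (377932, 5067302) = 261.98 + (+0.002471)·(220) + (-0.003512)·(-375) = 263.84 m.
That is higher than the 263.21 m at P-2, so the point is upgradient.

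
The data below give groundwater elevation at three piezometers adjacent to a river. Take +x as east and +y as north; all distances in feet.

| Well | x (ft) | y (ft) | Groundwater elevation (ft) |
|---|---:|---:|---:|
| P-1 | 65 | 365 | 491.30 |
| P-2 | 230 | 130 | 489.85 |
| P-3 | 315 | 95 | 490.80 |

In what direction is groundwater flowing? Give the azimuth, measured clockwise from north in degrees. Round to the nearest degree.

With h = a·x + b·y + c and P-1 as origin, the differences give:
  165·a + (-235)·b = -1.45
  250·a + (-270)·b = -0.50
Eliminate b (×(-270) and ×(-235), subtract): 14200·a = 274.000 → a = ∂h/∂x = +0.01930
Back-substitute: b = ∂h/∂y = +0.01972.
Flow direction (−∇h) has components (-0.01930 E, -0.01972 N).
Azimuth = atan2(E, N) = atan2(-0.01930, -0.01972) = 224.4° ≈ 224°.

224°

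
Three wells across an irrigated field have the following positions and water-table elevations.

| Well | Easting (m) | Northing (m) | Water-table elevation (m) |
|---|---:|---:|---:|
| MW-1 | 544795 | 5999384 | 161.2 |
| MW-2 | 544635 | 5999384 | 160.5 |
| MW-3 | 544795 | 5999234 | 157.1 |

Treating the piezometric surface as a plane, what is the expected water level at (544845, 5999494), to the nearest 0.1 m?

164.4 m

∂h/∂x = (160.5 − 161.2) / (544635 − 544795) = +0.004375
∂h/∂y = (157.1 − 161.2) / (5999234 − 5999384) = +0.02733
h(544845, 5999494) = 161.2 + (+0.004375)·(50) + (+0.02733)·(110) = 161.2 +0.219 +3.007 = 164.425 m.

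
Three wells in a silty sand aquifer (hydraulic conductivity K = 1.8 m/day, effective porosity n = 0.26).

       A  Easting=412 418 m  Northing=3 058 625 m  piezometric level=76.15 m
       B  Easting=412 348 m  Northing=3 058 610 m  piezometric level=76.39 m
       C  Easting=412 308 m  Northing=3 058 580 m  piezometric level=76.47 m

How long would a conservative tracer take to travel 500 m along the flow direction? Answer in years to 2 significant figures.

41 years

Taking A as reference: B−A = (-70, -15, +0.24); C−A = (-110, -45, +0.32).
Determinant of the coordinate differences = (-70)·(-45) − (-110)·(-15) = 1500.
∂h/∂x = [(+0.24)·(-45) − (+0.32)·(-15)] / 1500 = -0.004000
∂h/∂y = [(-70)·(+0.32) − (-110)·(+0.24)] / 1500 = +0.002667
|∇h| = √(-0.004000² + 0.002667²) = 0.004808
Seepage velocity v = K·i/n = 1.8 × 0.004808 / 0.26 = 0.03329 m/day.
t = 500 / 0.03329 = 1.502e+04 days = 41.1 years.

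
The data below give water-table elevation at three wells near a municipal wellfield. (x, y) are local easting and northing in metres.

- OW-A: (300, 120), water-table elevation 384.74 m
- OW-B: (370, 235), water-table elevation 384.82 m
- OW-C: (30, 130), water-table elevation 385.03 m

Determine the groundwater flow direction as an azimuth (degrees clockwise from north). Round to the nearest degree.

With h = a·x + b·y + c and OW-A as origin, the differences give:
  70·a + 115·b = +0.08
  (-270)·a + 10·b = +0.29
Eliminate b (×10 and ×115, subtract): 31750·a = -32.550 → a = ∂h/∂x = -0.001025
Back-substitute: b = ∂h/∂y = +0.001320.
Flow direction (−∇h) has components (+0.001025 E, -0.001320 N).
Azimuth = atan2(E, N) = atan2(+0.001025, -0.001320) = 142.2° ≈ 142°.

142°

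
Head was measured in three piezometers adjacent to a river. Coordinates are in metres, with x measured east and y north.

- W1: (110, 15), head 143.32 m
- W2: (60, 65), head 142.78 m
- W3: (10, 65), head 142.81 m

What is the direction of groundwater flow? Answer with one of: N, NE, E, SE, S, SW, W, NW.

With h = a·x + b·y + c and W1 as origin, the differences give:
  (-50)·a + 50·b = -0.54
  (-100)·a + 50·b = -0.51
Eliminate b (×50 and ×50, subtract): 2500·a = -1.500 → a = ∂h/∂x = -0.0006000
Back-substitute: b = ∂h/∂y = -0.01140.
Flow = −∇h = (+0.0006000 east, +0.01140 north), which points north.

N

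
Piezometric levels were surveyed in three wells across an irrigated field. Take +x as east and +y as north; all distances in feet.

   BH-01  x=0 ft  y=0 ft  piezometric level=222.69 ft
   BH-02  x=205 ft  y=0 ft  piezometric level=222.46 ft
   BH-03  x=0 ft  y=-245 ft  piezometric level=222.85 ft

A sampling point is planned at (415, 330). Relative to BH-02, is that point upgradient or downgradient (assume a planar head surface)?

downgradient

∂h/∂x = (222.46 − 222.69) / (205 − 0) = -0.001122
∂h/∂y = (222.85 − 222.69) / (-245 − 0) = -0.0006531
Head at (415, 330) = 222.69 + (-0.001122)·(415) + (-0.0006531)·(330) = 222.01 ft.
That is lower than the 222.46 ft at BH-02, so the point is downgradient.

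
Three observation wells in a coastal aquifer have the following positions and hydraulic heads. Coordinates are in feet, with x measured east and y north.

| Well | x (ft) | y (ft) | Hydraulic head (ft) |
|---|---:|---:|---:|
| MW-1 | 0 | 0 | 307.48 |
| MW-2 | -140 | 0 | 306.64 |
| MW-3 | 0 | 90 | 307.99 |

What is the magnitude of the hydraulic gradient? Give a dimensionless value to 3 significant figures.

0.00825

∂h/∂x = (306.64 − 307.48) / (-140 − 0) = +0.006000
∂h/∂y = (307.99 − 307.48) / (90 − 0) = +0.005667
|∇h| = √(0.006000² + 0.005667²) = 0.008253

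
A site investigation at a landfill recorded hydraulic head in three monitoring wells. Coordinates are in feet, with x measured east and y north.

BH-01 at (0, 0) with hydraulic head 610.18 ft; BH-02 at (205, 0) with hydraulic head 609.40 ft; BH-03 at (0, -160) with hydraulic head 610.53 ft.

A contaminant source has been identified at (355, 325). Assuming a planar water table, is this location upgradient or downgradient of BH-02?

∂h/∂x = (609.40 − 610.18) / (205 − 0) = -0.003805
∂h/∂y = (610.53 − 610.18) / (-160 − 0) = -0.002188
Head at (355, 325) = 610.18 + (-0.003805)·(355) + (-0.002188)·(325) = 608.12 ft.
That is lower than the 609.40 ft at BH-02, so the point is downgradient.

downgradient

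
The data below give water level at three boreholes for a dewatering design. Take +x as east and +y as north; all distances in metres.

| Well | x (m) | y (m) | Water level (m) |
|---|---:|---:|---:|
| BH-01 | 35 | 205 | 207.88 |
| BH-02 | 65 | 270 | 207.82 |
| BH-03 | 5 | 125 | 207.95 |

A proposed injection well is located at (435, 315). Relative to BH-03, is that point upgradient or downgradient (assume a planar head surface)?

downgradient

Taking BH-01 as reference: BH-02−BH-01 = (30, 65, -0.06); BH-03−BH-01 = (-30, -80, +0.07).
Determinant of the coordinate differences = 30·(-80) − (-30)·65 = -450.
∂h/∂x = [(-0.06)·(-80) − (+0.07)·65] / -450 = -0.0005556
∂h/∂y = [30·(+0.07) − (-30)·(-0.06)] / -450 = -0.0006667
Head at (435, 315) = 207.88 + (-0.0005556)·(400) + (-0.0006667)·(110) = 207.58 m.
That is lower than the 207.95 m at BH-03, so the point is downgradient.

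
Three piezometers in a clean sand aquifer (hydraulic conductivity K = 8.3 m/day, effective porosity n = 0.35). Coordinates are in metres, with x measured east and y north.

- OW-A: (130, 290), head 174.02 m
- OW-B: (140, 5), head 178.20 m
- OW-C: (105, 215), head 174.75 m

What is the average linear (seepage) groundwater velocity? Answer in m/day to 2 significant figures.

0.46 m/day

Taking OW-A as reference: OW-B−OW-A = (10, -285, +4.18); OW-C−OW-A = (-25, -75, +0.73).
Determinant of the coordinate differences = 10·(-75) − (-25)·(-285) = -7875.
∂h/∂x = [(+4.18)·(-75) − (+0.73)·(-285)] / -7875 = +0.01339
∂h/∂y = [10·(+0.73) − (-25)·(+4.18)] / -7875 = -0.01420
|∇h| = √(0.01339² + -0.01420²) = 0.01952
Seepage velocity v = K·i/n = 8.3 × 0.01952 / 0.35 = 0.4629 m/day.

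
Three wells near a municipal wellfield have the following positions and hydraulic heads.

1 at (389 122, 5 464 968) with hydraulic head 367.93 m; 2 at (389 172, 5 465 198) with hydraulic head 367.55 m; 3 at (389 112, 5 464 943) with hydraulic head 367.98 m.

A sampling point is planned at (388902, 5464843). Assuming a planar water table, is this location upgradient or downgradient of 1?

With h = a·x + b·y + c and 1 as origin, the differences give:
  50·a + 230·b = -0.38
  (-10)·a + (-25)·b = +0.05
Eliminate b (×(-25) and ×230, subtract): 1050·a = -2.000 → a = ∂h/∂x = -0.001905
Back-substitute: b = ∂h/∂y = -0.001238.
Head at (388902, 5464843) = 367.93 + (-0.001905)·(-220) + (-0.001238)·(-125) = 368.50 m.
That is higher than the 367.93 m at 1, so the point is upgradient.

upgradient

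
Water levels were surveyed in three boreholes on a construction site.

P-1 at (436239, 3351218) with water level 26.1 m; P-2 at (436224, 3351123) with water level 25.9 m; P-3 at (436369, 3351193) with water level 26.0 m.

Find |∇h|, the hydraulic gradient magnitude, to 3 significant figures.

Taking P-1 as reference: P-2−P-1 = (-15, -95, -0.2); P-3−P-1 = (130, -25, -0.1).
Determinant of the coordinate differences = (-15)·(-25) − 130·(-95) = 12725.
∂h/∂x = [(-0.2)·(-25) − (-0.1)·(-95)] / 12725 = -0.0003536
∂h/∂y = [(-15)·(-0.1) − 130·(-0.2)] / 12725 = +0.002161
|∇h| = √(-0.0003536² + 0.002161²) = 0.00219

0.00219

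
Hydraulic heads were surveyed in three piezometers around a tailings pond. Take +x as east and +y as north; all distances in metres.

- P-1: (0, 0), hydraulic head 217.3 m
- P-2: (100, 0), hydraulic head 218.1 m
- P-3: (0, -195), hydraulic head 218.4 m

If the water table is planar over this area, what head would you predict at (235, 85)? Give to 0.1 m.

218.7 m

∂h/∂x = (218.1 − 217.3) / (100 − 0) = +0.008000
∂h/∂y = (218.4 − 217.3) / (-195 − 0) = -0.005641
h(235, 85) = 217.3 + (+0.008000)·(235) + (-0.005641)·(85) = 217.3 +1.880 -0.479 = 218.701 m.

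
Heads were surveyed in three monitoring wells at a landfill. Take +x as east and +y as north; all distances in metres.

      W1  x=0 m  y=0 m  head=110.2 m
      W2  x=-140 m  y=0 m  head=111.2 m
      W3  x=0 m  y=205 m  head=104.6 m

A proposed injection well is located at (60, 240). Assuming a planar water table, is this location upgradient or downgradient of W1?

downgradient

∂h/∂x = (111.2 − 110.2) / (-140 − 0) = -0.007143
∂h/∂y = (104.6 − 110.2) / (205 − 0) = -0.02732
Head at (60, 240) = 110.2 + (-0.007143)·(60) + (-0.02732)·(240) = 103.22 m.
That is lower than the 110.2 m at W1, so the point is downgradient.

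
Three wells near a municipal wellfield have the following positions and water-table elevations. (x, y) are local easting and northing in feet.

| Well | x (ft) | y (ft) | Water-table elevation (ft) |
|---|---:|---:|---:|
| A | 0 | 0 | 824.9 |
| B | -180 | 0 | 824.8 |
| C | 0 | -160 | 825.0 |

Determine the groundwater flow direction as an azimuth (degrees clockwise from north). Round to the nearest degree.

∂h/∂x = (824.8 − 824.9) / (-180 − 0) = +0.0005556
∂h/∂y = (825.0 − 824.9) / (-160 − 0) = -0.0006250
Flow direction (−∇h) has components (-0.0005556 E, +0.0006250 N).
Azimuth = atan2(E, N) = atan2(-0.0005556, +0.0006250) = 318.4° ≈ 318°.

318°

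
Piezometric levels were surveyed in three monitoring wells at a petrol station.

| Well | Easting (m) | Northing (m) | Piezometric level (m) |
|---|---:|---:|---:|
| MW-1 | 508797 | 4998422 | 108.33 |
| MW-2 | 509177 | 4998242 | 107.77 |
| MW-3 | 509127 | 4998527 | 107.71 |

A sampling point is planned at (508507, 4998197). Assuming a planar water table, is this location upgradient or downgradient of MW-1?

upgradient

With h = a·x + b·y + c and MW-1 as origin, the differences give:
  380·a + (-180)·b = -0.56
  330·a + 105·b = -0.62
Eliminate b (×105 and ×(-180), subtract): 99300·a = -170.400 → a = ∂h/∂x = -0.001716
Back-substitute: b = ∂h/∂y = -0.0005116.
Head at (508507, 4998197) = 108.33 + (-0.001716)·(-290) + (-0.0005116)·(-225) = 108.94 m.
That is higher than the 108.33 m at MW-1, so the point is upgradient.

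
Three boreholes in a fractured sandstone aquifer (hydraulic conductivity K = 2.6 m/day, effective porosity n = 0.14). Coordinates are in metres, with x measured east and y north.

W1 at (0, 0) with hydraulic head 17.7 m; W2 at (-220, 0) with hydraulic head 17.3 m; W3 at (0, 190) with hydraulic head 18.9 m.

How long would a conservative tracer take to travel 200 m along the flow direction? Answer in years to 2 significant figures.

4.5 years

∂h/∂x = (17.3 − 17.7) / (-220 − 0) = +0.001818
∂h/∂y = (18.9 − 17.7) / (190 − 0) = +0.006316
|∇h| = √(0.001818² + 0.006316²) = 0.006572
Seepage velocity v = K·i/n = 2.6 × 0.006572 / 0.14 = 0.1221 m/day.
t = 200 / 0.1221 = 1638 days = 4.48 years.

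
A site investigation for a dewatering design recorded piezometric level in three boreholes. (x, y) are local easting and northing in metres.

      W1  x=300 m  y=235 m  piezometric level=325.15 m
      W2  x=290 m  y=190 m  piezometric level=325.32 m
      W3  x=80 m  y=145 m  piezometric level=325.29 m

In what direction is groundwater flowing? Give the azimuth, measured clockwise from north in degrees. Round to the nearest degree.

With h = a·x + b·y + c and W1 as origin, the differences give:
  (-10)·a + (-45)·b = +0.17
  (-220)·a + (-90)·b = +0.14
Eliminate b (×(-90) and ×(-45), subtract): -9000·a = -9.000 → a = ∂h/∂x = +0.0010000
Back-substitute: b = ∂h/∂y = -0.004000.
Flow direction (−∇h) has components (-0.0010000 E, +0.004000 N).
Azimuth = atan2(E, N) = atan2(-0.0010000, +0.004000) = 346.0° ≈ 346°.

346°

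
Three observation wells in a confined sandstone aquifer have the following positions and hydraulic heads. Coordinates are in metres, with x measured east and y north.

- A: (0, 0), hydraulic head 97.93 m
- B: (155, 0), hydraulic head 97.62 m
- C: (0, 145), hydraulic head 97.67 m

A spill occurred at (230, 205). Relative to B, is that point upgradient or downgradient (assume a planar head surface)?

downgradient

∂h/∂x = (97.62 − 97.93) / (155 − 0) = -0.002000
∂h/∂y = (97.67 − 97.93) / (145 − 0) = -0.001793
Head at (230, 205) = 97.93 + (-0.002000)·(230) + (-0.001793)·(205) = 97.10 m.
That is lower than the 97.62 m at B, so the point is downgradient.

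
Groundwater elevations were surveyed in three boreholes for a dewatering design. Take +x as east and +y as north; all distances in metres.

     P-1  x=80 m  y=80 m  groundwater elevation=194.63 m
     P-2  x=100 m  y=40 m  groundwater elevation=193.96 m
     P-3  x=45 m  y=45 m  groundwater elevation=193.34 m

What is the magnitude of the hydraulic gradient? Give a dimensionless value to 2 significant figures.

Differences from P-1: to P-2 (Δx, Δy, Δh) = (20, -40, -0.67); to P-3 = (-35, -35, -1.29).
Solve a·Δx + b·Δy = Δh: det = 20·(-35) − (-35)·(-40) = -2100.
∂h/∂x = [(-0.67)·(-35) − (-1.29)·(-40)] / -2100 = +0.01340
∂h/∂y = [20·(-1.29) − (-35)·(-0.67)] / -2100 = +0.02345
|∇h| = √(0.01340² + 0.02345²) = 0.02701

0.027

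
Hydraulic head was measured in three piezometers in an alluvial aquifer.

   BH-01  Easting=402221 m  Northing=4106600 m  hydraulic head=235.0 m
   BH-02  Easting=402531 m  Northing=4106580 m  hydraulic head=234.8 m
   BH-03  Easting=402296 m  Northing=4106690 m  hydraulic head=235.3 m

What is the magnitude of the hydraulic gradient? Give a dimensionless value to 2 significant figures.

Differences from BH-01: to BH-02 (Δx, Δy, Δh) = (310, -20, -0.2); to BH-03 = (75, 90, +0.3).
Determinant of the coordinate differences = 310·90 − 75·(-20) = 29400.
∂h/∂x = [(-0.2)·90 − (+0.3)·(-20)] / 29400 = -0.0004082
∂h/∂y = [310·(+0.3) − 75·(-0.2)] / 29400 = +0.003673
|∇h| = √(-0.0004082² + 0.003673²) = 0.003696

0.0037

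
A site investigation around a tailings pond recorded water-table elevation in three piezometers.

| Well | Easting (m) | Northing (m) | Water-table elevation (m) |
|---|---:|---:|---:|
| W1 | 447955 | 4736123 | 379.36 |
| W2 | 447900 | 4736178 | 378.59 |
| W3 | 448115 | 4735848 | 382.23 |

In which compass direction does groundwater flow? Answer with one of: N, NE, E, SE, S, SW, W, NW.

With h = a·x + b·y + c and W1 as origin, the differences give:
  (-55)·a + 55·b = -0.77
  160·a + (-275)·b = +2.87
Eliminate b (×(-275) and ×55, subtract): 6325·a = 53.900 → a = ∂h/∂x = +0.008522
Back-substitute: b = ∂h/∂y = -0.005478.
Flow = −∇h = (-0.008522 east, +0.005478 north), which points northwest.

NW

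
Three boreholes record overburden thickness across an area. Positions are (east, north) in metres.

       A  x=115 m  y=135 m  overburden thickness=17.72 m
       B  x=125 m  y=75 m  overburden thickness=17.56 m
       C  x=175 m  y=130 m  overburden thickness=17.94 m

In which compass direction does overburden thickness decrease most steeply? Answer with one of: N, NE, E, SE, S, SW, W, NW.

SW

Taking A as reference: B−A = (10, -60, -0.16); C−A = (60, -5, +0.22).
Determinant of the coordinate differences = 10·(-5) − 60·(-60) = 3550.
∂d/∂x = [(-0.16)·(-5) − (+0.22)·(-60)] / 3550 = +0.003944
∂d/∂y = [10·(+0.22) − 60·(-0.16)] / 3550 = +0.003324
Steepest decrease is along −∇f = (-0.003944 E, -0.003324 N) → southwest.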